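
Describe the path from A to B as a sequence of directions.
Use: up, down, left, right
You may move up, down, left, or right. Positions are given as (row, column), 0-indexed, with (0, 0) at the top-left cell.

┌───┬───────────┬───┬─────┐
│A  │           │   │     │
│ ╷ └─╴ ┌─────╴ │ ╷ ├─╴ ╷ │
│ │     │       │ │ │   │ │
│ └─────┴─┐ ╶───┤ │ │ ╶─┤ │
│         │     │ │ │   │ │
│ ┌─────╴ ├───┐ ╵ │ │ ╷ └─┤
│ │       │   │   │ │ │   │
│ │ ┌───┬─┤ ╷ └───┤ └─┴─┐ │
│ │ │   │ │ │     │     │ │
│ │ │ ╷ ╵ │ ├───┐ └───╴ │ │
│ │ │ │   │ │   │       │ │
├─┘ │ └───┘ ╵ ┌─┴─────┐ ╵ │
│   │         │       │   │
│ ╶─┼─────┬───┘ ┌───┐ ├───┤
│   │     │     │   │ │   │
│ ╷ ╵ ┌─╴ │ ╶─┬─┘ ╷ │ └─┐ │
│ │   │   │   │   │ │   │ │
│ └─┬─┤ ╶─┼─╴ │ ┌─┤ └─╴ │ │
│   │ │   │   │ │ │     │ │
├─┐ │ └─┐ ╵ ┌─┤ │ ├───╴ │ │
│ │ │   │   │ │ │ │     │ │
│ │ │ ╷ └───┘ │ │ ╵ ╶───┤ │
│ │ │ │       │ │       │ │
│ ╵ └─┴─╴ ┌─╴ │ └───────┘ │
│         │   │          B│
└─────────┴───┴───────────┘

Finding the path and converting it to directions:
Path through cells: (0,0) → (1,0) → (2,0) → (2,1) → (2,2) → (2,3) → (2,4) → (3,4) → (3,3) → (3,2) → (3,1) → (4,1) → (5,1) → (6,1) → (6,0) → (7,0) → (7,1) → (8,1) → (8,2) → (7,2) → (7,3) → (7,4) → (8,4) → (8,3) → (9,3) → (9,4) → (10,4) → (10,5) → (9,5) → (9,6) → (8,6) → (8,5) → (7,5) → (7,6) → (7,7) → (6,7) → (6,8) → (6,9) → (6,10) → (7,10) → (8,10) → (8,11) → (9,11) → (9,10) → (9,9) → (8,9) → (7,9) → (7,8) → (8,8) → (8,7) → (9,7) → (10,7) → (11,7) → (12,7) → (12,8) → (12,9) → (12,10) → (12,11) → (12,12)
Directions: down, down, right, right, right, right, down, left, left, left, down, down, down, left, down, right, down, right, up, right, right, down, left, down, right, down, right, up, right, up, left, up, right, right, up, right, right, right, down, down, right, down, left, left, up, up, left, down, left, down, down, down, down, right, right, right, right, right

Solution:

┌───┬───────────┬───┬─────┐
│A  │           │   │     │
│ ╷ └─╴ ┌─────╴ │ ╷ ├─╴ ╷ │
│↓│     │       │ │ │   │ │
│ └─────┴─┐ ╶───┤ │ │ ╶─┤ │
│↳ → → → ↓│     │ │ │   │ │
│ ┌─────╴ ├───┐ ╵ │ │ ╷ └─┤
│ │↓ ← ← ↲│   │   │ │ │   │
│ │ ┌───┬─┤ ╷ └───┤ └─┴─┐ │
│ │↓│   │ │ │     │     │ │
│ │ │ ╷ ╵ │ ├───┐ └───╴ │ │
│ │↓│ │   │ │   │       │ │
├─┘ │ └───┘ ╵ ┌─┴─────┐ ╵ │
│↓ ↲│         │↱ → → ↓│   │
│ ╶─┼─────┬───┘ ┌───┐ ├───┤
│↳ ↓│↱ → ↓│↱ → ↑│↓ ↰│↓│   │
│ ╷ ╵ ┌─╴ │ ╶─┬─┘ ╷ │ └─┐ │
│ │↳ ↑│↓ ↲│↑ ↰│↓ ↲│↑│↳ ↓│ │
│ └─┬─┤ ╶─┼─╴ │ ┌─┤ └─╴ │ │
│   │ │↳ ↓│↱ ↑│↓│ │↑ ← ↲│ │
├─┐ │ └─┐ ╵ ┌─┤ │ ├───╴ │ │
│ │ │   │↳ ↑│ │↓│ │     │ │
│ │ │ ╷ └───┘ │ │ ╵ ╶───┤ │
│ │ │ │       │↓│       │ │
│ ╵ └─┴─╴ ┌─╴ │ └───────┘ │
│         │   │↳ → → → → B│
└─────────┴───┴───────────┘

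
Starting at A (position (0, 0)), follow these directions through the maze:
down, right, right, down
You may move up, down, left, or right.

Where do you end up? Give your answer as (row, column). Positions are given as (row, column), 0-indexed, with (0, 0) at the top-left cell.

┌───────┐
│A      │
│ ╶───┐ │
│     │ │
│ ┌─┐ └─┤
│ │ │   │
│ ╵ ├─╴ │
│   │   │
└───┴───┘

Following directions step by step:
Start: (0, 0)
  down: (0, 0) → (1, 0)
  right: (1, 0) → (1, 1)
  right: (1, 1) → (1, 2)
  down: (1, 2) → (2, 2)
Final position: (2, 2)

Path taken:

┌───────┐
│A      │
│ ╶───┐ │
│↳ → ↓│ │
│ ┌─┐ └─┤
│ │ │B  │
│ ╵ ├─╴ │
│   │   │
└───┴───┘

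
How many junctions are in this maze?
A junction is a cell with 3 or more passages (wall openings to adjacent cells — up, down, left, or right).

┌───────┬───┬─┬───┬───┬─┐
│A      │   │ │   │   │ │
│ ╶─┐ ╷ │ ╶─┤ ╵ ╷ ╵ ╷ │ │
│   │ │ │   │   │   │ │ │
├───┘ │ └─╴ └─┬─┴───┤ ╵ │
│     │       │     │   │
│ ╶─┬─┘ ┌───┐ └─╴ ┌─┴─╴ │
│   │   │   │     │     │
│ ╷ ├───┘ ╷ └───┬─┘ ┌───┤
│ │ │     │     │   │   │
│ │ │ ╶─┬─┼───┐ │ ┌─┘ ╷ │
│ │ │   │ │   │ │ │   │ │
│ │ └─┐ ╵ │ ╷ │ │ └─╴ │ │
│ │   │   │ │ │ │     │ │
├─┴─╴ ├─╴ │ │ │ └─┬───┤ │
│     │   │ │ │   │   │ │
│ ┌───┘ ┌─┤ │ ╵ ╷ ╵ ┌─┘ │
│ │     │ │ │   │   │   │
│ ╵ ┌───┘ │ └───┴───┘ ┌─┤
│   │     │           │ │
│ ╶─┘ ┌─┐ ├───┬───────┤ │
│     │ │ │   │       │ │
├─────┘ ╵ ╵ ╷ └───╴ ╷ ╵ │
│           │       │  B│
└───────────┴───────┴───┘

Checking each cell for number of passages:

Junctions found (3+ passages):
  (0, 2): 3 passages
  (2, 3): 3 passages
  (2, 5): 3 passages
  (2, 8): 3 passages
  (2, 11): 3 passages
  (3, 0): 3 passages
  (5, 10): 3 passages
  (6, 4): 3 passages
  (7, 7): 3 passages
  (9, 0): 3 passages
  (9, 4): 3 passages
  (10, 9): 3 passages
  (11, 3): 3 passages
  (11, 4): 3 passages
Total junctions: 14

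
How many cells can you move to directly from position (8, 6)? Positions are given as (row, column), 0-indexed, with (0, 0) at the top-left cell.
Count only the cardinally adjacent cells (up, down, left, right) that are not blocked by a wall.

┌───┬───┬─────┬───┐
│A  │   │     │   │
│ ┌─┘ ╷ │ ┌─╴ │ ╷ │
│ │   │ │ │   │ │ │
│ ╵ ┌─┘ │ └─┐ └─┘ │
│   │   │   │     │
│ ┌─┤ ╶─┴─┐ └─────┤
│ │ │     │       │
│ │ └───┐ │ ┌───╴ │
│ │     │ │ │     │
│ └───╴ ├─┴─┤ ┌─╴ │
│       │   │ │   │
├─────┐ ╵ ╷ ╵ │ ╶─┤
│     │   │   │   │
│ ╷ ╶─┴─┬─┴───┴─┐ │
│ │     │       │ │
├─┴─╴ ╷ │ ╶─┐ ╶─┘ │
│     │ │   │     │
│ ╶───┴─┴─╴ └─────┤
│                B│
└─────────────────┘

Checking passable neighbors of (8, 6):
Neighbors: (7, 6), (8, 7)
Count: 2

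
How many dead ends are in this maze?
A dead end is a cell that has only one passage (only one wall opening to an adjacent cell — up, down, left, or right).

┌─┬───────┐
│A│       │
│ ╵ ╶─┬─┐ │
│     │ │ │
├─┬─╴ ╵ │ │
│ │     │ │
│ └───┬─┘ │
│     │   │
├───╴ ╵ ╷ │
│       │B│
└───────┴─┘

Checking each cell for number of passages:

Dead ends found at positions:
  (0, 0)
  (1, 3)
  (2, 0)
  (2, 1)
  (4, 0)
  (4, 4)
Total dead ends: 6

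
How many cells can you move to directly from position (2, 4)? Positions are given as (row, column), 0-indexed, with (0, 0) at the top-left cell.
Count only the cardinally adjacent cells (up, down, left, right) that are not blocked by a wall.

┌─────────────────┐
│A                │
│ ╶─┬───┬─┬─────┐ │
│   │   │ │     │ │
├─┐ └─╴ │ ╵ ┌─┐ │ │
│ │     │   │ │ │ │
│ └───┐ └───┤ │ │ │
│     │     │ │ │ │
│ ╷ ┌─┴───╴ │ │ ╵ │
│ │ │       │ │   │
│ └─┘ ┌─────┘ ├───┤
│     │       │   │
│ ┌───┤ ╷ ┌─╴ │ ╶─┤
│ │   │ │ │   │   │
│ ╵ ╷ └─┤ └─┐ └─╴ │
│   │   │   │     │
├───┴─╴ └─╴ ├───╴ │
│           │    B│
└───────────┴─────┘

Checking passable neighbors of (2, 4):
Neighbors: (1, 4), (2, 5)
Count: 2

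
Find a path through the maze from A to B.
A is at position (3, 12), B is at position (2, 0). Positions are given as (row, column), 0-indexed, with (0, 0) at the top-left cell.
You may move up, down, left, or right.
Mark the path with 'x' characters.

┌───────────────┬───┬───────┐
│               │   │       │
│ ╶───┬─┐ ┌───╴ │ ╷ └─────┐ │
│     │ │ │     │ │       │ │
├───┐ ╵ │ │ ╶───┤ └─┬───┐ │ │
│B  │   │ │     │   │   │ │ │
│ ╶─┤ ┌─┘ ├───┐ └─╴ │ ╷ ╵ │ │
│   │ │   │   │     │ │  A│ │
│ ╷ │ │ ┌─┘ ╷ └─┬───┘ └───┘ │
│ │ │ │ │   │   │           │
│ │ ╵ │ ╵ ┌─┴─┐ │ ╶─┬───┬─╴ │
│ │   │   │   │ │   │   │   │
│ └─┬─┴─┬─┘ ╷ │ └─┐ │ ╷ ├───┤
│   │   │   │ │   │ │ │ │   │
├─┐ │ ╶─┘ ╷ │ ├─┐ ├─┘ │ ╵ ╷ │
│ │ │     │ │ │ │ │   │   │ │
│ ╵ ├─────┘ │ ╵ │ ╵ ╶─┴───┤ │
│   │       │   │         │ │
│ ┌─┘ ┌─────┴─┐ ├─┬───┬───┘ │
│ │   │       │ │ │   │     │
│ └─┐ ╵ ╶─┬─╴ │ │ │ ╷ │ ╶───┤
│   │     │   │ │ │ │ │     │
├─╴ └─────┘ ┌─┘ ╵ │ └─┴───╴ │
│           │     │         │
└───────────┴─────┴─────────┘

Finding the shortest path from (3, 12) to (2, 0):
Path length: 39 steps
Directions: up → up → left → left → left → up → left → down → down → right → down → left → left → up → left → left → up → right → right → up → left → left → left → left → left → left → left → down → right → right → down → down → down → down → left → up → up → left → up

Solution:

┌───────────────┬───┬───────┐
│x x x x x x x x│x x│       │
│ ╶───┬─┐ ┌───╴ │ ╷ └─────┐ │
│x x x│ │ │x x x│x│x x x x│ │
├───┐ ╵ │ │ ╶───┤ └─┬───┐ │ │
│B  │x  │ │x x x│x x│   │x│ │
│ ╶─┤ ┌─┘ ├───┐ └─╴ │ ╷ ╵ │ │
│x x│x│   │   │x x x│ │  A│ │
│ ╷ │ │ ┌─┘ ╷ └─┬───┘ └───┘ │
│ │x│x│ │   │   │           │
│ │ ╵ │ ╵ ┌─┴─┐ │ ╶─┬───┬─╴ │
│ │x x│   │   │ │   │   │   │
│ └─┬─┴─┬─┘ ╷ │ └─┐ │ ╷ ├───┤
│   │   │   │ │   │ │ │ │   │
├─┐ │ ╶─┘ ╷ │ ├─┐ ├─┘ │ ╵ ╷ │
│ │ │     │ │ │ │ │   │   │ │
│ ╵ ├─────┘ │ ╵ │ ╵ ╶─┴───┤ │
│   │       │   │         │ │
│ ┌─┘ ┌─────┴─┐ ├─┬───┬───┘ │
│ │   │       │ │ │   │     │
│ └─┐ ╵ ╶─┬─╴ │ │ │ ╷ │ ╶───┤
│   │     │   │ │ │ │ │     │
├─╴ └─────┘ ┌─┘ ╵ │ └─┴───╴ │
│           │     │         │
└───────────┴─────┴─────────┘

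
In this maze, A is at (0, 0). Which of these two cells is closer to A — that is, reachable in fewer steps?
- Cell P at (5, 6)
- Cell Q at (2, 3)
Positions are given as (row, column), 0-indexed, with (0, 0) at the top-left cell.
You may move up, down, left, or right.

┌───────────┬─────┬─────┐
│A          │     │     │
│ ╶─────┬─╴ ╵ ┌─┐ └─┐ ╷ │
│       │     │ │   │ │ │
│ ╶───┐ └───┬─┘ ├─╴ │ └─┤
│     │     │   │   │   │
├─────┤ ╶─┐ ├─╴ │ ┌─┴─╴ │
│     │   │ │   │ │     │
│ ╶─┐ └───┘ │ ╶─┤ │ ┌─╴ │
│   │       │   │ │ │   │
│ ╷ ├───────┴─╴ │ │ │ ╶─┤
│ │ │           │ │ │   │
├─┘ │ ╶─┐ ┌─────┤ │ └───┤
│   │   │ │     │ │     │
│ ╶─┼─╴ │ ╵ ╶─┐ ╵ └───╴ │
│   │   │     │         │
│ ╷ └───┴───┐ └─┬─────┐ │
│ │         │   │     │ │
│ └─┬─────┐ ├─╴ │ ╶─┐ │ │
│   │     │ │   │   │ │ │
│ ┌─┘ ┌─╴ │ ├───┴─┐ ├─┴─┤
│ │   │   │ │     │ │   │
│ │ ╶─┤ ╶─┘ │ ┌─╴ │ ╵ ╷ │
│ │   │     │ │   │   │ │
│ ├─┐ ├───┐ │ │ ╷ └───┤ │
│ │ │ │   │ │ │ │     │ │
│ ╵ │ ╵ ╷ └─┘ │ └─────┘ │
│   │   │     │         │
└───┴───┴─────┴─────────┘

Shortest path A → P at (5, 6): 29 steps
Shortest path A → Q at (2, 3): 5 steps

Q is closer (5 steps vs 29 steps).

Path to P:

┌───────────┬─────┬─────┐
│A → → → → ↓│↱ → ↓│     │
│ ╶─────┬─╴ ╵ ┌─┐ └─┐ ╷ │
│       │  ↳ ↑│ │↳ ↓│ │ │
│ ╶───┐ └───┬─┘ ├─╴ │ └─┤
│     │     │   │↓ ↲│   │
├─────┤ ╶─┐ ├─╴ │ ┌─┴─╴ │
│     │   │ │   │↓│     │
│ ╶─┐ └───┘ │ ╶─┤ │ ┌─╴ │
│   │       │   │↓│ │   │
│ ╷ ├───────┴─╴ │ │ │ ╶─┤
│ │ │    ↱ → P  │↓│ │   │
├─┘ │ ╶─┐ ┌─────┤ │ └───┤
│   │   │↑│↓ ← ↰│↓│     │
│ ╶─┼─╴ │ ╵ ╶─┐ ╵ └───╴ │
│   │   │↑ ↲  │↑ ↲      │
│ ╷ └───┴───┐ └─┬─────┐ │
│ │         │   │     │ │
│ └─┬─────┐ ├─╴ │ ╶─┐ │ │
│   │     │ │   │   │ │ │
│ ┌─┘ ┌─╴ │ ├───┴─┐ ├─┴─┤
│ │   │   │ │     │ │   │
│ │ ╶─┤ ╶─┘ │ ┌─╴ │ ╵ ╷ │
│ │   │     │ │   │   │ │
│ ├─┐ ├───┐ │ │ ╷ └───┤ │
│ │ │ │   │ │ │ │     │ │
│ ╵ │ ╵ ╷ └─┘ │ └─────┘ │
│   │   │     │         │
└───┴───┴─────┴─────────┘

Path to Q:

┌───────────┬─────┬─────┐
│A          │     │     │
│ ╶─────┬─╴ ╵ ┌─┐ └─┐ ╷ │
│↳ → → ↓│     │ │   │ │ │
│ ╶───┐ └───┬─┘ ├─╴ │ └─┤
│     │Q    │   │   │   │
├─────┤ ╶─┐ ├─╴ │ ┌─┴─╴ │
│     │   │ │   │ │     │
│ ╶─┐ └───┘ │ ╶─┤ │ ┌─╴ │
│   │       │   │ │ │   │
│ ╷ ├───────┴─╴ │ │ │ ╶─┤
│ │ │           │ │ │   │
├─┘ │ ╶─┐ ┌─────┤ │ └───┤
│   │   │ │     │ │     │
│ ╶─┼─╴ │ ╵ ╶─┐ ╵ └───╴ │
│   │   │     │         │
│ ╷ └───┴───┐ └─┬─────┐ │
│ │         │   │     │ │
│ └─┬─────┐ ├─╴ │ ╶─┐ │ │
│   │     │ │   │   │ │ │
│ ┌─┘ ┌─╴ │ ├───┴─┐ ├─┴─┤
│ │   │   │ │     │ │   │
│ │ ╶─┤ ╶─┘ │ ┌─╴ │ ╵ ╷ │
│ │   │     │ │   │   │ │
│ ├─┐ ├───┐ │ │ ╷ └───┤ │
│ │ │ │   │ │ │ │     │ │
│ ╵ │ ╵ ╷ └─┘ │ └─────┘ │
│   │   │     │         │
└───┴───┴─────┴─────────┘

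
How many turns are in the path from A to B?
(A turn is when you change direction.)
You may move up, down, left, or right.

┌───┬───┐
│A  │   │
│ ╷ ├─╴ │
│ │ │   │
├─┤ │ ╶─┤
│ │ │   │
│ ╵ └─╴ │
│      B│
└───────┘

Directions: right, down, down, down, right, right
Number of turns: 2

Solution:

┌───┬───┐
│A ↓│   │
│ ╷ ├─╴ │
│ │↓│   │
├─┤ │ ╶─┤
│ │↓│   │
│ ╵ └─╴ │
│  ↳ → B│
└───────┘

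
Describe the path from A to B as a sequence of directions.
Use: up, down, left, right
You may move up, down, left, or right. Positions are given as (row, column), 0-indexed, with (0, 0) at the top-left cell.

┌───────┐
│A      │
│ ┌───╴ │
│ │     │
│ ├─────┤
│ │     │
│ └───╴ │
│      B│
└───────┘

Finding the path and converting it to directions:
Path through cells: (0,0) → (1,0) → (2,0) → (3,0) → (3,1) → (3,2) → (3,3)
Directions: down, down, down, right, right, right

Solution:

┌───────┐
│A      │
│ ┌───╴ │
│↓│     │
│ ├─────┤
│↓│     │
│ └───╴ │
│↳ → → B│
└───────┘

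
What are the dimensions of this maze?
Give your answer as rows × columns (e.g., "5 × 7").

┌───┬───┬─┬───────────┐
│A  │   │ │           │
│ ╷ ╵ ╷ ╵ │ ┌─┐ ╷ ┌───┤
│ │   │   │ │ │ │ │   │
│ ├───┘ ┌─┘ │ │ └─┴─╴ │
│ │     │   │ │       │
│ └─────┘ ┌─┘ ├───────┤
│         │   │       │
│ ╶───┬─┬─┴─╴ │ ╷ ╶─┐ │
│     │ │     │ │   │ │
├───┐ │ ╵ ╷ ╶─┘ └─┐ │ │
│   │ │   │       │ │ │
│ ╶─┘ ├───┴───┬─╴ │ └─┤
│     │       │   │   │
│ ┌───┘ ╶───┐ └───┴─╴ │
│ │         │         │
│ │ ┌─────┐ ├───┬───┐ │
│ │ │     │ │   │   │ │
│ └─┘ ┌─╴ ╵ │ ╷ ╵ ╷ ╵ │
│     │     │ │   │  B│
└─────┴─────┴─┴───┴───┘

Counting the maze dimensions:
Rows (vertical): 10
Columns (horizontal): 11
Dimensions: 10 × 11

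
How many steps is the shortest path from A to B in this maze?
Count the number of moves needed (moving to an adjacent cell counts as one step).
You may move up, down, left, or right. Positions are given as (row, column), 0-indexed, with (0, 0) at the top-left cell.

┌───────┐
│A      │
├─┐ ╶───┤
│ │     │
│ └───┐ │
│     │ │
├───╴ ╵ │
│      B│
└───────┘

Using BFS to find shortest path:
Start: (0, 0), End: (3, 3)
Path found:
(0,0) → (0,1) → (1,1) → (1,2) → (1,3) → (2,3) → (3,3)
Number of steps: 6

Solution:

┌───────┐
│A ↓    │
├─┐ ╶───┤
│ │↳ → ↓│
│ └───┐ │
│     │↓│
├───╴ ╵ │
│      B│
└───────┘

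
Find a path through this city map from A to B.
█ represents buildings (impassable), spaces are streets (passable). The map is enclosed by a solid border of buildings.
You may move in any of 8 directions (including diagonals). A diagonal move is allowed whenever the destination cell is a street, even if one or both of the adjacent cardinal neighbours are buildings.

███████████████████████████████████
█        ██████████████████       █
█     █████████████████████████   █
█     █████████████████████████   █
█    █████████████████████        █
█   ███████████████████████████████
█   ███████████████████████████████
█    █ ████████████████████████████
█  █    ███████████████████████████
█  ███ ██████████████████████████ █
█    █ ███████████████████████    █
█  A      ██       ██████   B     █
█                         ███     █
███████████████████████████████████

Finding the shortest path from A to B:
Movement: 8-directional
Path length: 25 steps
Directions: right → right → right → right → right → right → down-right → right → right → right → right → right → right → right → right → right → right → right → right → right → right → right → up-right → right → right

Solution:

███████████████████████████████████
█        ██████████████████       █
█     █████████████████████████   █
█     █████████████████████████   █
█    █████████████████████        █
█   ███████████████████████████████
█   ███████████████████████████████
█    █ ████████████████████████████
█  █    ███████████████████████████
█  ███ ██████████████████████████ █
█    █ ███████████████████████    █
█  A→→→→→↘██       ██████ →→B     █
█         →→→→→→→→→→→→→→→↗███     █
███████████████████████████████████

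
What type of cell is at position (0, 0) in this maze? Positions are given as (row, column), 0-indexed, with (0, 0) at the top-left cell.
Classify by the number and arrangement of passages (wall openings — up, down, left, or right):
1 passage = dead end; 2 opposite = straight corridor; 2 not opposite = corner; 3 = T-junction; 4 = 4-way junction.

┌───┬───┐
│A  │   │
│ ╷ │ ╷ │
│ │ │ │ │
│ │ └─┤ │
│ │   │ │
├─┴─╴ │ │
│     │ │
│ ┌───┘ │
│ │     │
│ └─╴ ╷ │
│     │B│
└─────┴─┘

Checking cell at (0, 0):
Number of passages: 2
Cell type: corner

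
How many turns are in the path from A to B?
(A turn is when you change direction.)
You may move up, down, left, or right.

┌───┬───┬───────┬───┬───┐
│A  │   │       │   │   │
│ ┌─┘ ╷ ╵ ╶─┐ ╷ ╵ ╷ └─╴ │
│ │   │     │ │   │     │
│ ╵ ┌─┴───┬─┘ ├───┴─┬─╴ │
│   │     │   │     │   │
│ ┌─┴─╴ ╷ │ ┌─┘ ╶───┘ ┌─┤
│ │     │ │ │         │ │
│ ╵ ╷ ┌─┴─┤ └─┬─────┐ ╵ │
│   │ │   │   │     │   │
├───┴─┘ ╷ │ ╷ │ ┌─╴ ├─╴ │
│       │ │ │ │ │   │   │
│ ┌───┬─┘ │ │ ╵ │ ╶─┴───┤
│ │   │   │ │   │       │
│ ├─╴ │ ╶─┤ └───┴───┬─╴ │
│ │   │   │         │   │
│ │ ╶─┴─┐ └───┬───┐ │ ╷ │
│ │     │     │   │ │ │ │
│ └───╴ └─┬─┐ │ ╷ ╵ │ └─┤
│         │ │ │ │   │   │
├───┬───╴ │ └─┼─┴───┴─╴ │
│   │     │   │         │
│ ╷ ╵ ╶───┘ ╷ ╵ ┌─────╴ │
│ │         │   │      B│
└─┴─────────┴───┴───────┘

Directions: down, down, right, up, right, up, right, down, right, up, right, right, down, down, left, down, down, right, down, down, right, up, up, right, right, down, left, down, right, right, right, down, left, down, down, right, down, down
Number of turns: 26

Solution:

┌───┬───┬───────┬───┬───┐
│A  │↱ ↓│↱ → ↓  │   │   │
│ ┌─┘ ╷ ╵ ╶─┐ ╷ ╵ ╷ └─╴ │
│↓│↱ ↑│↳ ↑  │↓│   │     │
│ ╵ ┌─┴───┬─┘ ├───┴─┬─╴ │
│↳ ↑│     │↓ ↲│     │   │
│ ┌─┴─╴ ╷ │ ┌─┘ ╶───┘ ┌─┤
│ │     │ │↓│         │ │
│ ╵ ╷ ┌─┴─┤ └─┬─────┐ ╵ │
│   │ │   │↳ ↓│↱ → ↓│   │
├───┴─┘ ╷ │ ╷ │ ┌─╴ ├─╴ │
│       │ │ │↓│↑│↓ ↲│   │
│ ┌───┬─┘ │ │ ╵ │ ╶─┴───┤
│ │   │   │ │↳ ↑│↳ → → ↓│
│ ├─╴ │ ╶─┤ └───┴───┬─╴ │
│ │   │   │         │↓ ↲│
│ │ ╶─┴─┐ └───┬───┐ │ ╷ │
│ │     │     │   │ │↓│ │
│ └───╴ └─┬─┐ │ ╷ ╵ │ └─┤
│         │ │ │ │   │↳ ↓│
├───┬───╴ │ └─┼─┴───┴─╴ │
│   │     │   │        ↓│
│ ╷ ╵ ╶───┘ ╷ ╵ ┌─────╴ │
│ │         │   │      B│
└─┴─────────┴───┴───────┘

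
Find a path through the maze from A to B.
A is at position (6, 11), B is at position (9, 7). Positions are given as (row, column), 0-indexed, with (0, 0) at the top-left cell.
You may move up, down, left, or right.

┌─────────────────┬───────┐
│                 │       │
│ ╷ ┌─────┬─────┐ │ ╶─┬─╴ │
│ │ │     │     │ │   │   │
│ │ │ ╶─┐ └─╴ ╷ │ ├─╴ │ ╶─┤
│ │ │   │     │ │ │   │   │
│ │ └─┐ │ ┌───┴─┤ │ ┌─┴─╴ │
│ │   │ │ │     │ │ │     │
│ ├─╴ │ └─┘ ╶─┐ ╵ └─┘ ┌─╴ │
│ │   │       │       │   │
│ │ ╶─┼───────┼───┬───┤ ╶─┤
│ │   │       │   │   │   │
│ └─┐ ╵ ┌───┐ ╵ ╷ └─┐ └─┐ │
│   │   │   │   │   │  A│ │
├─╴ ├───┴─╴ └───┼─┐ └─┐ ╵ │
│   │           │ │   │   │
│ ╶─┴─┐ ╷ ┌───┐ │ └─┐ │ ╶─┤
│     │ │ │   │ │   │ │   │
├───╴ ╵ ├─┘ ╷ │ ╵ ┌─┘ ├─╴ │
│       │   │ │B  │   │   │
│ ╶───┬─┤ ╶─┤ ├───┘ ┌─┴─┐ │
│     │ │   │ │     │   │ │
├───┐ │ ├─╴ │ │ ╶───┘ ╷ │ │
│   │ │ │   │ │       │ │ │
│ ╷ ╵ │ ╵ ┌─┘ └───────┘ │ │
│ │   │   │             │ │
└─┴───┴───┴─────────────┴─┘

Finding the shortest path from (6, 11) to (9, 7):
Path length: 47 steps
Directions: down → right → up → up → left → up → right → up → left → left → down → left → left → up → up → up → up → left → left → left → left → left → left → left → left → down → down → down → down → down → down → right → down → left → down → right → right → down → right → up → up → right → right → right → right → down → down

Solution:

┌─────────────────┬───────┐
│↓ ← ← ← ← ← ← ← ↰│       │
│ ╷ ┌─────┬─────┐ │ ╶─┬─╴ │
│↓│ │     │     │↑│   │   │
│ │ │ ╶─┐ └─╴ ╷ │ ├─╴ │ ╶─┤
│↓│ │   │     │ │↑│   │   │
│ │ └─┐ │ ┌───┴─┤ │ ┌─┴─╴ │
│↓│   │ │ │     │↑│ │↓ ← ↰│
│ ├─╴ │ └─┘ ╶─┐ ╵ └─┘ ┌─╴ │
│↓│   │       │  ↑ ← ↲│↱ ↑│
│ │ ╶─┼───────┼───┬───┤ ╶─┤
│↓│   │       │   │   │↑ ↰│
│ └─┐ ╵ ┌───┐ ╵ ╷ └─┐ └─┐ │
│↳ ↓│   │   │   │   │  A│↑│
├─╴ ├───┴─╴ └───┼─┐ └─┐ ╵ │
│↓ ↲│  ↱ → → → ↓│ │   │↳ ↑│
│ ╶─┴─┐ ╷ ┌───┐ │ └─┐ │ ╶─┤
│↳ → ↓│↑│ │   │↓│   │ │   │
├───╴ ╵ ├─┘ ╷ │ ╵ ┌─┘ ├─╴ │
│    ↳ ↑│   │ │B  │   │   │
│ ╶───┬─┤ ╶─┤ ├───┘ ┌─┴─┐ │
│     │ │   │ │     │   │ │
├───┐ │ ├─╴ │ │ ╶───┘ ╷ │ │
│   │ │ │   │ │       │ │ │
│ ╷ ╵ │ ╵ ┌─┘ └───────┘ │ │
│ │   │   │             │ │
└─┴───┴───┴─────────────┴─┘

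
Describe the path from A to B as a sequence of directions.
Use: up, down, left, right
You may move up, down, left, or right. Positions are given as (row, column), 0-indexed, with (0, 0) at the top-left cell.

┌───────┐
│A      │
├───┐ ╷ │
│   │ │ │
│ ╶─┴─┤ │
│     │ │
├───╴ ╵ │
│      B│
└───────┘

Finding the path and converting it to directions:
Path through cells: (0,0) → (0,1) → (0,2) → (0,3) → (1,3) → (2,3) → (3,3)
Directions: right, right, right, down, down, down

Solution:

┌───────┐
│A → → ↓│
├───┐ ╷ │
│   │ │↓│
│ ╶─┴─┤ │
│     │↓│
├───╴ ╵ │
│      B│
└───────┘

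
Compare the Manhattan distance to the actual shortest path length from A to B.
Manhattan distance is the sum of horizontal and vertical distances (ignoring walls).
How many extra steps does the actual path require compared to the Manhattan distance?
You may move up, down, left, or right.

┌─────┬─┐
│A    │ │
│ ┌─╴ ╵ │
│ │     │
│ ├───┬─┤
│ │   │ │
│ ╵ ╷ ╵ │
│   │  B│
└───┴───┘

Manhattan distance: |3 - 0| + |3 - 0| = 6
Actual path length: 8
Extra steps: 8 - 6 = 2

Solution:

┌─────┬─┐
│A    │ │
│ ┌─╴ ╵ │
│↓│     │
│ ├───┬─┤
│↓│↱ ↓│ │
│ ╵ ╷ ╵ │
│↳ ↑│↳ B│
└───┴───┘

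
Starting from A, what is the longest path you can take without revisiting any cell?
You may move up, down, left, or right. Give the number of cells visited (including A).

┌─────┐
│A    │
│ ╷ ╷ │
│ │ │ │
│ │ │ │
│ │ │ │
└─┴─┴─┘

Finding longest simple path using DFS:
Start: (0, 0)
Longest path visits 5 cells
Path: A → right → right → down → down

Solution:

┌─────┐
│A → ↓│
│ ╷ ╷ │
│ │ │↓│
│ │ │ │
│ │ │B│
└─┴─┴─┘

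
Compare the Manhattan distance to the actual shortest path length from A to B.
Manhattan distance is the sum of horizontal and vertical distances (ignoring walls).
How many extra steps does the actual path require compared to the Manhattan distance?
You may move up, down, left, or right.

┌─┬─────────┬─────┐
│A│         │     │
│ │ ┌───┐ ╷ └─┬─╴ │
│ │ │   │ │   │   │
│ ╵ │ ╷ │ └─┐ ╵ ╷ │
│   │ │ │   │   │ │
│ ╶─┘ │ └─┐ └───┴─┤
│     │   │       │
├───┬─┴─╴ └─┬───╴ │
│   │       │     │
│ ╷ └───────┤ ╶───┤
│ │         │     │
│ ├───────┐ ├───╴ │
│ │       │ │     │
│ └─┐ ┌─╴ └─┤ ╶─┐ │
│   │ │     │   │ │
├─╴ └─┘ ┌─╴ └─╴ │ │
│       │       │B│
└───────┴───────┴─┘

Manhattan distance: |8 - 0| + |8 - 0| = 16
Actual path length: 24
Extra steps: 24 - 16 = 8

Solution:

┌─┬─────────┬─────┐
│A│↱ → → ↓  │     │
│ │ ┌───┐ ╷ └─┬─╴ │
│↓│↑│   │↓│   │   │
│ ╵ │ ╷ │ └─┐ ╵ ╷ │
│↳ ↑│ │ │↳ ↓│   │ │
│ ╶─┘ │ └─┐ └───┴─┤
│     │   │↳ → → ↓│
├───┬─┴─╴ └─┬───╴ │
│   │       │↓ ← ↲│
│ ╷ └───────┤ ╶───┤
│ │         │↳ → ↓│
│ ├───────┐ ├───╴ │
│ │       │ │    ↓│
│ └─┐ ┌─╴ └─┤ ╶─┐ │
│   │ │     │   │↓│
├─╴ └─┘ ┌─╴ └─╴ │ │
│       │       │B│
└───────┴───────┴─┘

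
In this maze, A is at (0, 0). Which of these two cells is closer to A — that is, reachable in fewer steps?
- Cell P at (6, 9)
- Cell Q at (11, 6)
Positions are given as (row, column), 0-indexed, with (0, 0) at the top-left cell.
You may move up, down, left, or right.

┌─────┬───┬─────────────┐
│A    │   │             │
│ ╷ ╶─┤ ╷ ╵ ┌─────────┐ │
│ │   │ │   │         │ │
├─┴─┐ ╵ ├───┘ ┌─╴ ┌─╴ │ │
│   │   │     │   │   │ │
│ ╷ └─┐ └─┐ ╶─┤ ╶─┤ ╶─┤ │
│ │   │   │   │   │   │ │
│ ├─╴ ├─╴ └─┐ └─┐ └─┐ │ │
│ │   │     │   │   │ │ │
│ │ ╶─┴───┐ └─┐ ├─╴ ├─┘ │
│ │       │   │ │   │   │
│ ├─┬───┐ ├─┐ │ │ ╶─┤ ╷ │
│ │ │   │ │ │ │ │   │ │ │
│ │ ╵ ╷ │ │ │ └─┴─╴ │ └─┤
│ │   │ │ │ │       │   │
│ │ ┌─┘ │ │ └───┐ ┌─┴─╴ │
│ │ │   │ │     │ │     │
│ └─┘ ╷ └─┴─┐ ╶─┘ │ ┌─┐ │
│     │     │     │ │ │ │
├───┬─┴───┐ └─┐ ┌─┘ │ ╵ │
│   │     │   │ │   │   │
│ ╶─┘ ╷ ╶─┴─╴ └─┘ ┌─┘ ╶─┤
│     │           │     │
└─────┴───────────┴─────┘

Shortest path A → P at (6, 9): 17 steps
Shortest path A → Q at (11, 6): 35 steps

P is closer (17 steps vs 35 steps).

Path to P:

┌─────┬───┬─────────────┐
│A ↓  │   │             │
│ ╷ ╶─┤ ╷ ╵ ┌─────────┐ │
│ │↳ ↓│ │   │         │ │
├─┴─┐ ╵ ├───┘ ┌─╴ ┌─╴ │ │
│   │↳ ↓│     │   │   │ │
│ ╷ └─┐ └─┐ ╶─┤ ╶─┤ ╶─┤ │
│ │   │↳ ↓│   │   │   │ │
│ ├─╴ ├─╴ └─┐ └─┐ └─┐ │ │
│ │   │  ↳ ↓│   │   │ │ │
│ │ ╶─┴───┐ └─┐ ├─╴ ├─┘ │
│ │       │↳ ↓│ │   │   │
│ ├─┬───┐ ├─┐ │ │ ╶─┤ ╷ │
│ │ │   │ │ │↓│ │  P│ │ │
│ │ ╵ ╷ │ │ │ └─┴─╴ │ └─┤
│ │   │ │ │ │↳ → → ↑│   │
│ │ ┌─┘ │ │ └───┐ ┌─┴─╴ │
│ │ │   │ │     │ │     │
│ └─┘ ╷ └─┴─┐ ╶─┘ │ ┌─┐ │
│     │     │     │ │ │ │
├───┬─┴───┐ └─┐ ┌─┘ │ ╵ │
│   │     │   │ │   │   │
│ ╶─┘ ╷ ╶─┴─╴ └─┘ ┌─┘ ╶─┤
│     │           │     │
└─────┴───────────┴─────┘

Path to Q:

┌─────┬───┬─────────────┐
│A ↓  │↱ ↓│↱ → → → → → ↓│
│ ╷ ╶─┤ ╷ ╵ ┌─────────┐ │
│ │↳ ↓│↑│↳ ↑│         │↓│
├─┴─┐ ╵ ├───┘ ┌─╴ ┌─╴ │ │
│   │↳ ↑│     │   │   │↓│
│ ╷ └─┐ └─┐ ╶─┤ ╶─┤ ╶─┤ │
│ │   │   │   │   │   │↓│
│ ├─╴ ├─╴ └─┐ └─┐ └─┐ │ │
│ │   │     │   │   │ │↓│
│ │ ╶─┴───┐ └─┐ ├─╴ ├─┘ │
│ │       │   │ │   │↓ ↲│
│ ├─┬───┐ ├─┐ │ │ ╶─┤ ╷ │
│ │ │   │ │ │ │ │   │↓│ │
│ │ ╵ ╷ │ │ │ └─┴─╴ │ └─┤
│ │   │ │ │ │       │↳ ↓│
│ │ ┌─┘ │ │ └───┐ ┌─┴─╴ │
│ │ │   │ │     │ │↓ ← ↲│
│ └─┘ ╷ └─┴─┐ ╶─┘ │ ┌─┐ │
│     │     │     │↓│ │ │
├───┬─┴───┐ └─┐ ┌─┘ │ ╵ │
│   │     │   │ │↓ ↲│   │
│ ╶─┘ ╷ ╶─┴─╴ └─┘ ┌─┘ ╶─┤
│     │      Q ← ↲│     │
└─────┴───────────┴─────┘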